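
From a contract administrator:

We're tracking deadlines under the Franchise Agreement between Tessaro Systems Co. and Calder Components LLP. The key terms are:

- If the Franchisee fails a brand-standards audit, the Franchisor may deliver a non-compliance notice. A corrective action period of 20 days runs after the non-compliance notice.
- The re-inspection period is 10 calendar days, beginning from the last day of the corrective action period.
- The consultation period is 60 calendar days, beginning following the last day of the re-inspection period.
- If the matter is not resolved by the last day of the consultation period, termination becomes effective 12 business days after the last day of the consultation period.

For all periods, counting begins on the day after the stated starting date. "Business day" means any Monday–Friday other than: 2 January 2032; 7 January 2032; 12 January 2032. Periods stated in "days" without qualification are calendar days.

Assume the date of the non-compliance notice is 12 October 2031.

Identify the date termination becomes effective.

The last day of the corrective action period: 12 October 2031 + 20 days = 1 November 2031.
The last day of the re-inspection period: 1 November 2031 + 10 days = 11 November 2031.
The last day of the consultation period: 11 November 2031 + 60 days = 10 January 2032.
From Saturday, 10 January 2032, 12 business days (Jan 13, Jan 14, Jan 15, Jan 16, …, Jan 26, Jan 27, Jan 28, skipping weekends and the listed holiday on Jan 12) brings us to Wednesday, 28 January 2032, which is the date termination becomes effective.

28 January 2032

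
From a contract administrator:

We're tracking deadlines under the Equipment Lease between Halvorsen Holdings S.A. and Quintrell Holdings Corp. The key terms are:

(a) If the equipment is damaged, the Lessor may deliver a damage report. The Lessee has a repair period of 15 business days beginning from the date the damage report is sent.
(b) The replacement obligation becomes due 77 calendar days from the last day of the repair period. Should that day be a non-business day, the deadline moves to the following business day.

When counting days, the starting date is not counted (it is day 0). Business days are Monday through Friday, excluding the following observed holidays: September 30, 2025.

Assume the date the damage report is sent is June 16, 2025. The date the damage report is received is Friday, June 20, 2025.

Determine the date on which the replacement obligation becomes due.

From Monday, June 16, 2025, 15 business days (Jun 17, Jun 18, Jun 19, Jun 20, …, Jul 3, Jul 4, Jul 7, skipping weekends) brings us to Monday, July 7, 2025, which is the last day of the repair period.
Adding 77 calendar days to July 7, 2025 gives September 22, 2025, which is the date on which the replacement obligation becomes due. September 22, 2025 is a Monday and is not a listed holiday, so no roll-forward applies.

September 22, 2025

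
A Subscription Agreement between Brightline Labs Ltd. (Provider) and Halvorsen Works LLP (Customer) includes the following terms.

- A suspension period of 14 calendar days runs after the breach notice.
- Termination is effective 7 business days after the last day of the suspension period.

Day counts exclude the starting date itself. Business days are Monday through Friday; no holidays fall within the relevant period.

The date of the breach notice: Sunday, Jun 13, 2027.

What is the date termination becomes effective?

Jul 6, 2027

Adding 14 calendar days to Jun 13, 2027 gives Jun 27, 2027, which is the last day of the suspension period.
The date termination becomes effective: counting 7 business days from Sunday, Jun 27, 2027 (Jun 28, Jun 29, Jun 30, Jul 1, Jul 2, Jul 5, Jul 6, skipping weekends) reaches Tuesday, Jul 6, 2027.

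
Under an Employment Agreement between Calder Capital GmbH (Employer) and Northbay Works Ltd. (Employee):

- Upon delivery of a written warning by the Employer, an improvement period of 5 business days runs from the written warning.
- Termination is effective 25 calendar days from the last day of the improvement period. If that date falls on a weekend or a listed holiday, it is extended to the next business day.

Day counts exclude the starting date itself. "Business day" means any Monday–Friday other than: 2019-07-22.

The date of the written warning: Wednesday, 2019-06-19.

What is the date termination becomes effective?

2019-07-23

The last day of the improvement period: 5 business days after Wednesday, 2019-06-19, skipping weekends — Jun 20, Jun 21, Jun 24, Jun 25, Jun 26 — lands on Wednesday, 2019-06-26.
Adding 25 calendar days to 2019-06-26 gives 2019-07-21, which is the date termination becomes effective. That falls on a Sunday, so it rolls to the next business day, Tuesday, 2019-07-23.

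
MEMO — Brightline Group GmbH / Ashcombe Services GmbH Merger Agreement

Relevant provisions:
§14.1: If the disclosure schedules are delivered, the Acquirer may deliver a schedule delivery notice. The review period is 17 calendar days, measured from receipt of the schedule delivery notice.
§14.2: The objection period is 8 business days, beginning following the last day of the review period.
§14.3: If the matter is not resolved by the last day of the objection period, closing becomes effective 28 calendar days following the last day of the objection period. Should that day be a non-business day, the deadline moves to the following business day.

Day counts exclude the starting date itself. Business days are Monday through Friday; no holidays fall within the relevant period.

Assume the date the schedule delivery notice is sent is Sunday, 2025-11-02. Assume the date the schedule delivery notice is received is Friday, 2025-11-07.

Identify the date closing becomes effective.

The last day of the review period: 2025-11-07 + 17 days = 2025-11-24.
From Monday, 2025-11-24, 8 business days (Nov 25, Nov 26, Nov 27, Nov 28, Dec 1, Dec 2, Dec 3, Dec 4, skipping weekends) brings us to Thursday, 2025-12-04, which is the last day of the objection period.
The date closing becomes effective: 2025-12-04 + 28 days = 2026-01-01. 2026-01-01 is a Thursday, so no roll-forward applies.

2026-01-01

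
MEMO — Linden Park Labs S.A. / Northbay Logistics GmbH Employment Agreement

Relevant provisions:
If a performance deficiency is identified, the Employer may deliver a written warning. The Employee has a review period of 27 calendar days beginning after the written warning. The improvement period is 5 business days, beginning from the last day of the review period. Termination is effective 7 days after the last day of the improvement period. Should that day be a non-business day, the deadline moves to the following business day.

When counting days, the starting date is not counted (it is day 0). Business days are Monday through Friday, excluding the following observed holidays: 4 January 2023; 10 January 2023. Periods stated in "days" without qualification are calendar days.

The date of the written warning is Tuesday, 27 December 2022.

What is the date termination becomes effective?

The last day of the review period: 27 December 2022 + 27 days = 23 January 2023.
The last day of the improvement period: counting 5 business days from Monday, 23 January 2023 (Jan 24, Jan 25, Jan 26, Jan 27, Jan 30, skipping weekends) reaches Monday, 30 January 2023.
The date termination becomes effective: 30 January 2023 + 7 days = 6 February 2023. 6 February 2023 is a Monday and is not a listed holiday, so no roll-forward applies.

6 February 2023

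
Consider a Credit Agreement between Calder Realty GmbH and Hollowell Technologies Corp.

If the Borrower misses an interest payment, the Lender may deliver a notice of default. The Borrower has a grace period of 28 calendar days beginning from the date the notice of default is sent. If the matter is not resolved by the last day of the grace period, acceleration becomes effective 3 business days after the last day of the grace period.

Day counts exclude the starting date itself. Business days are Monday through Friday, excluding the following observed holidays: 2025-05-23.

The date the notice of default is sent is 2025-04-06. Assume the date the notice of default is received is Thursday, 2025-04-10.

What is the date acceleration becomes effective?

2025-05-07

The last day of the grace period: 28 calendar days after 2025-04-06 is 2025-05-04.
The date acceleration becomes effective: counting 3 business days from Sunday, 2025-05-04 (May 5, May 6, May 7, skipping weekends) reaches Wednesday, 2025-05-07.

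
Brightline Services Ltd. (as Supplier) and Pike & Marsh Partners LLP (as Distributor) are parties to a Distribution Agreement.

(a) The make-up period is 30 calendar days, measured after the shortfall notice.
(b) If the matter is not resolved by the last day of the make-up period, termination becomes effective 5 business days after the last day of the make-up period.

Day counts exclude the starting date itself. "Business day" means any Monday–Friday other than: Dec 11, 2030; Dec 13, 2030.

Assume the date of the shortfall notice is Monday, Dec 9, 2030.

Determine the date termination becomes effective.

Adding 30 calendar days to Dec 9, 2030 gives Jan 8, 2031, which is the last day of the make-up period.
The date termination becomes effective: counting 5 business days from Wednesday, Jan 8, 2031 (Jan 9, Jan 10, Jan 13, Jan 14, Jan 15, skipping weekends) reaches Wednesday, Jan 15, 2031.

Jan 15, 2031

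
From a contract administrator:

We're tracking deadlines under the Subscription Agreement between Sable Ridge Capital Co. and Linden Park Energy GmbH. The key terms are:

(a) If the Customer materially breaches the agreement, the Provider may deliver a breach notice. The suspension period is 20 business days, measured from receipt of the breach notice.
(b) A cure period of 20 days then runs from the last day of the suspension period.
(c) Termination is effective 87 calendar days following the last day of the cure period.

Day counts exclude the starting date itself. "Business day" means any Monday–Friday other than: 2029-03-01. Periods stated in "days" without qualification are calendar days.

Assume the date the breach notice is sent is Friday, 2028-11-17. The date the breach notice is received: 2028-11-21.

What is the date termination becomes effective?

The last day of the suspension period: 20 business days after Tuesday, 2028-11-21, skipping weekends — Nov 22, Nov 23, Nov 24, Nov 27, …, Dec 15, Dec 18, Dec 19 — lands on Tuesday, 2028-12-19.
The last day of the cure period: 20 calendar days after 2028-12-19 is 2029-01-08.
The date termination becomes effective: 2029-01-08 + 87 days = 2029-04-05.

2029-04-05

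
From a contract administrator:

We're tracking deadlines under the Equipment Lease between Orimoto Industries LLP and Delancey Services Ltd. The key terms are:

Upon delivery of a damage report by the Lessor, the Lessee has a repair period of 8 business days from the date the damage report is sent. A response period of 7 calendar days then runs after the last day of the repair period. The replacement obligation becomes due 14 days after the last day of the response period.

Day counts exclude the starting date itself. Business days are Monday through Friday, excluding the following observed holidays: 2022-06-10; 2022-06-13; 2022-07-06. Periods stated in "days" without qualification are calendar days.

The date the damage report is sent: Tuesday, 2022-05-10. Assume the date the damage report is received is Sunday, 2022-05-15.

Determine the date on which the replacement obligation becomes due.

From Tuesday, 2022-05-10, 8 business days (May 11, May 12, May 13, May 16, May 17, May 18, May 19, May 20, skipping weekends) brings us to Friday, 2022-05-20, which is the last day of the repair period.
The last day of the response period: 7 calendar days after 2022-05-20 is 2022-05-27.
The date on which the replacement obligation becomes due: 14 calendar days after 2022-05-27 is 2022-06-10.

2022-06-10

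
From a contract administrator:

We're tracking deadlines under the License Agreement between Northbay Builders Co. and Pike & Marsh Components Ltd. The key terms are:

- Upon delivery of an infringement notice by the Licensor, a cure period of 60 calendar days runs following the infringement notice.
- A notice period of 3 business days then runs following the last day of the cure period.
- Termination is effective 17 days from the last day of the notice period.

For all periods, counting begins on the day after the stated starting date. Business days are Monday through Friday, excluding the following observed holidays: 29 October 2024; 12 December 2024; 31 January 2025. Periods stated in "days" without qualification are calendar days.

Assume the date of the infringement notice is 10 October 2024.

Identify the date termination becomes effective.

30 December 2024

Adding 60 calendar days to 10 October 2024 gives 9 December 2024, which is the last day of the cure period.
The last day of the notice period: counting 3 business days from Monday, 9 December 2024 (Dec 10, Dec 11, Dec 13, skipping weekends and the listed holiday on Dec 12) reaches Friday, 13 December 2024.
Adding 17 calendar days to 13 December 2024 gives 30 December 2024, which is the date termination becomes effective.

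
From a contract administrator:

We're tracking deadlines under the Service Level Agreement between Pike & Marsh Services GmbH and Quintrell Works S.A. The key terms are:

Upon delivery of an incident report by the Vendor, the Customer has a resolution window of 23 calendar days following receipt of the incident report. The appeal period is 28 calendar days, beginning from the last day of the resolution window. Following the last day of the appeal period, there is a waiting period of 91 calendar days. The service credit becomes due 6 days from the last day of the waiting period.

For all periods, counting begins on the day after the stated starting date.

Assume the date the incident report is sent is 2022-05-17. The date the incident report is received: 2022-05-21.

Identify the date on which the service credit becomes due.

The last day of the resolution window: 23 calendar days after 2022-05-21 is 2022-06-13.
Adding 28 calendar days to 2022-06-13 gives 2022-07-11, which is the last day of the appeal period.
The last day of the waiting period: 91 calendar days after 2022-07-11 is 2022-10-10.
Adding 6 calendar days to 2022-10-10 gives 2022-10-16, which is the date on which the service credit becomes due.

2022-10-16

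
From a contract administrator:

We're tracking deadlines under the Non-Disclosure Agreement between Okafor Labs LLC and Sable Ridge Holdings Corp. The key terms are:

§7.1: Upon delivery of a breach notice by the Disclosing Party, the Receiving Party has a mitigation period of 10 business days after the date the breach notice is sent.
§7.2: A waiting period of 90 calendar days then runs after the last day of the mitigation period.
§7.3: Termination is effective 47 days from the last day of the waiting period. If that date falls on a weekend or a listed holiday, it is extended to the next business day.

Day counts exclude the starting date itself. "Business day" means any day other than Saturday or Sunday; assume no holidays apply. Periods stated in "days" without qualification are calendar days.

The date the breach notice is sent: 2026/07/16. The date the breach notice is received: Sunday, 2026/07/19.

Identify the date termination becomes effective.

2026/12/14

The last day of the mitigation period: counting 10 business days from Thursday, 2026/07/16 (Jul 17, Jul 20, Jul 21, Jul 22, Jul 23, Jul 24, Jul 27, Jul 28, Jul 29, Jul 30, skipping weekends) reaches Thursday, 2026/07/30.
The last day of the waiting period: 90 calendar days after 2026/07/30 is 2026/10/28.
The date termination becomes effective: 2026/10/28 + 47 days = 2026/12/14. 2026/12/14 is a Monday, so no roll-forward applies.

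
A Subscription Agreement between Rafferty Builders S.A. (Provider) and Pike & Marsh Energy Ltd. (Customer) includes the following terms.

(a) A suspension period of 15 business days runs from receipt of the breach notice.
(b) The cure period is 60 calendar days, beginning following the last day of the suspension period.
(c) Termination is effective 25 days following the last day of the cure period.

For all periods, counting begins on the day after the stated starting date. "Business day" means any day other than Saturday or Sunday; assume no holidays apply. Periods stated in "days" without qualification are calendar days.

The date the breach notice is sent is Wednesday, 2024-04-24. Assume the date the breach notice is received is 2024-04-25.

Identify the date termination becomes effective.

From Thursday, 2024-04-25, 15 business days (Apr 26, Apr 29, Apr 30, May 1, …, May 14, May 15, May 16, skipping weekends) brings us to Thursday, 2024-05-16, which is the last day of the suspension period.
The last day of the cure period: 2024-05-16 + 60 days = 2024-07-15.
The date termination becomes effective: 2024-07-15 + 25 days = 2024-08-09.

2024-08-09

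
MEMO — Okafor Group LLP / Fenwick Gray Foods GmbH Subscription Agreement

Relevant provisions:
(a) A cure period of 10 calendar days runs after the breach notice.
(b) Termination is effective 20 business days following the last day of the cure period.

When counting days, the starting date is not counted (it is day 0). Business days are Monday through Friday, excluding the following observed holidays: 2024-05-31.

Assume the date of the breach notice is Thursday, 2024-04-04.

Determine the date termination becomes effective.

The last day of the cure period: 10 calendar days after 2024-04-04 is 2024-04-14.
The date termination becomes effective: 20 business days after Sunday, 2024-04-14, skipping weekends — Apr 15, Apr 16, Apr 17, Apr 18, …, May 8, May 9, May 10 — lands on Friday, 2024-05-10.

2024-05-10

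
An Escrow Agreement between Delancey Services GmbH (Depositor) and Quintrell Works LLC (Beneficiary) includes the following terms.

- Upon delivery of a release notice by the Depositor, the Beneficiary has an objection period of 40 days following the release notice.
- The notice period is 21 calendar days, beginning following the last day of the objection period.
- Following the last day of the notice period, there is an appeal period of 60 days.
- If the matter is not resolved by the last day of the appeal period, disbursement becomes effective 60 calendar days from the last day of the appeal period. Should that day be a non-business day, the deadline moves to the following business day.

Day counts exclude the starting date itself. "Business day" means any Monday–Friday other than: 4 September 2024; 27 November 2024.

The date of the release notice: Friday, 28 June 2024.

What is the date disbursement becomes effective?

The last day of the objection period: 40 calendar days after 28 June 2024 is 7 August 2024.
Adding 21 calendar days to 7 August 2024 gives 28 August 2024, which is the last day of the notice period.
The last day of the appeal period: 28 August 2024 + 60 days = 27 October 2024.
The date disbursement becomes effective: 60 calendar days after 27 October 2024 is 26 December 2024. 26 December 2024 is a Thursday and is not a listed holiday, so no roll-forward applies.

26 December 2024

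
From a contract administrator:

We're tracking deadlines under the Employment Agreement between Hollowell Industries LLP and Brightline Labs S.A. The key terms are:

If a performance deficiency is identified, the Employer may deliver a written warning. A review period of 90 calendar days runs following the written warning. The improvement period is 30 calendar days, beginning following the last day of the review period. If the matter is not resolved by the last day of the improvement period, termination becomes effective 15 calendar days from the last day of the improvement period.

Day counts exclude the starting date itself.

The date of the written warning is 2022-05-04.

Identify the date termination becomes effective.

Adding 90 calendar days to 2022-05-04 gives 2022-08-02, which is the last day of the review period.
The last day of the improvement period: 30 calendar days after 2022-08-02 is 2022-09-01.
The date termination becomes effective: 2022-09-01 + 15 days = 2022-09-16.

2022-09-16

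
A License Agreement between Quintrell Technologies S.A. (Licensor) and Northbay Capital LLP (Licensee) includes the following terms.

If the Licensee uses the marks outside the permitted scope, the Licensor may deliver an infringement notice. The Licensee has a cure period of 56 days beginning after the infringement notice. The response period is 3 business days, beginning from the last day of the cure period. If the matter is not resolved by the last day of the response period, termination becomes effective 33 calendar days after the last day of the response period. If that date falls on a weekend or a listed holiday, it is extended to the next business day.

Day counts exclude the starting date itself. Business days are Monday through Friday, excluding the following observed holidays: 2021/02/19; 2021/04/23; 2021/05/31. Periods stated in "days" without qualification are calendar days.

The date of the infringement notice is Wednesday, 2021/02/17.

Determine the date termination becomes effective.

2021/05/24

Adding 56 calendar days to 2021/02/17 gives 2021/04/14, which is the last day of the cure period.
From Wednesday, 2021/04/14, 3 business days (Apr 15, Apr 16, Apr 19, skipping weekends) brings us to Monday, 2021/04/19, which is the last day of the response period.
The date termination becomes effective: 2021/04/19 + 33 days = 2021/05/22. That falls on a Saturday, so it rolls to the next business day, Monday, 2021/05/24.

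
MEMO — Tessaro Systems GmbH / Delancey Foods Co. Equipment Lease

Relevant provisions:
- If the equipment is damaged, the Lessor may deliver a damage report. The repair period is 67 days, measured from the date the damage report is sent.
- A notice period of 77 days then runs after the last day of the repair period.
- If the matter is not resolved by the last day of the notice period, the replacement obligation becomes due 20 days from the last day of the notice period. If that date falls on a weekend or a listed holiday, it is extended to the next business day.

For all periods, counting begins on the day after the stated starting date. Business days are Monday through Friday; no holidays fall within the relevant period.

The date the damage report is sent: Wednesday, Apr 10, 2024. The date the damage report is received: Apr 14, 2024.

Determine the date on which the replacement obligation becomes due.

The last day of the repair period: 67 calendar days after Apr 10, 2024 is Jun 16, 2024.
Adding 77 calendar days to Jun 16, 2024 gives Sep 1, 2024, which is the last day of the notice period.
The date on which the replacement obligation becomes due: 20 calendar days after Sep 1, 2024 is Sep 21, 2024. That falls on a Saturday, so it rolls to the next business day, Monday, Sep 23, 2024.

Sep 23, 2024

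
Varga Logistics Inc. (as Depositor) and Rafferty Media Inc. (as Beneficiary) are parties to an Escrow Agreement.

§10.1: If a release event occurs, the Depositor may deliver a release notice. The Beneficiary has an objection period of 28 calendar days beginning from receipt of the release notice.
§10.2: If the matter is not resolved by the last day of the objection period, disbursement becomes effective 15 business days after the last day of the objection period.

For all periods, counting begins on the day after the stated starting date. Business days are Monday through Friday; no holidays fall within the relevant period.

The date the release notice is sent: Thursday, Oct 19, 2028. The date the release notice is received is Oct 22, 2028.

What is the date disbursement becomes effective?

The last day of the objection period: 28 calendar days after Oct 22, 2028 is Nov 19, 2028.
The date disbursement becomes effective: counting 15 business days from Sunday, Nov 19, 2028 (Nov 20, Nov 21, Nov 22, Nov 23, …, Dec 6, Dec 7, Dec 8, skipping weekends) reaches Friday, Dec 8, 2028.

Dec 8, 2028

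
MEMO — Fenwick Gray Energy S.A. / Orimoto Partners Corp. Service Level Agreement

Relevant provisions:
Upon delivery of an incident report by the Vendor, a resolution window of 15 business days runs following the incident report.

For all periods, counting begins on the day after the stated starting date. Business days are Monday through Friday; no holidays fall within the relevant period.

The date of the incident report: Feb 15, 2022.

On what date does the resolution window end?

Mar 8, 2022

From Tuesday, Feb 15, 2022, 15 business days (Feb 16, Feb 17, Feb 18, Feb 21, …, Mar 4, Mar 7, Mar 8, skipping weekends) brings us to Tuesday, Mar 8, 2022, which is the last day of the resolution window.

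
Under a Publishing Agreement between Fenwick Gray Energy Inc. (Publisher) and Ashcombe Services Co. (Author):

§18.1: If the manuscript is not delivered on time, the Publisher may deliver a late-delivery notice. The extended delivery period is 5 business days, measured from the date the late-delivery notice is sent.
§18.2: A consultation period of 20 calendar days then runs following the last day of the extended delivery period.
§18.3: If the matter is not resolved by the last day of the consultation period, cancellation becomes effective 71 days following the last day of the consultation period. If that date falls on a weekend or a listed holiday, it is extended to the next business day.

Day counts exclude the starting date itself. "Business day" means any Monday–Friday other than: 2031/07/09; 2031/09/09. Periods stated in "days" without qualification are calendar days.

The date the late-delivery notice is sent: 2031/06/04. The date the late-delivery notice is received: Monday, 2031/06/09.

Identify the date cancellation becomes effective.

The last day of the extended delivery period: counting 5 business days from Wednesday, 2031/06/04 (Jun 5, Jun 6, Jun 9, Jun 10, Jun 11, skipping weekends) reaches Wednesday, 2031/06/11.
The last day of the consultation period: 2031/06/11 + 20 days = 2031/07/01.
Adding 71 calendar days to 2031/07/01 gives 2031/09/10, which is the date cancellation becomes effective. 2031/09/10 is a Wednesday and is not a listed holiday, so no roll-forward applies.

2031/09/10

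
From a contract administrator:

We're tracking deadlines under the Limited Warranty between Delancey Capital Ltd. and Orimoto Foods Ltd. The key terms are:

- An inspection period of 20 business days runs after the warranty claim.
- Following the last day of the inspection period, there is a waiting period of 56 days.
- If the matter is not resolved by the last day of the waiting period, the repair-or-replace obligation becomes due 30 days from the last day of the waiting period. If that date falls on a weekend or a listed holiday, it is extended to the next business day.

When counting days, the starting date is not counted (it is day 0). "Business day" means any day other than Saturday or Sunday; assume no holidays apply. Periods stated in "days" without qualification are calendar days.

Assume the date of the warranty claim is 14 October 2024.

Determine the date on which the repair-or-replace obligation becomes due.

The last day of the inspection period: 20 business days after Monday, 14 October 2024, skipping weekends — Oct 15, Oct 16, Oct 17, Oct 18, …, Nov 7, Nov 8, Nov 11 — lands on Monday, 11 November 2024.
Adding 56 calendar days to 11 November 2024 gives 6 January 2025, which is the last day of the waiting period.
The date on which the repair-or-replace obligation becomes due: 30 calendar days after 6 January 2025 is 5 February 2025. 5 February 2025 is a Wednesday, so no roll-forward applies.

5 February 2025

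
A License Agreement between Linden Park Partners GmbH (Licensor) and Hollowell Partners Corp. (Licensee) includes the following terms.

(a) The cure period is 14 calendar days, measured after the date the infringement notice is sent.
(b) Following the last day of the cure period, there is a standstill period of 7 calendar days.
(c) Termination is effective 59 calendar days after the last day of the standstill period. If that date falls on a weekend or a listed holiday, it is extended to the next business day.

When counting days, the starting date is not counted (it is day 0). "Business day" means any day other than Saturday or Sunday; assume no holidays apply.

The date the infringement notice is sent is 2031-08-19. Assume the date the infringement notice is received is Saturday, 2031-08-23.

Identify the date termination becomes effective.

The last day of the cure period: 2031-08-19 + 14 days = 2031-09-02.
The last day of the standstill period: 2031-09-02 + 7 days = 2031-09-09.
The date termination becomes effective: 2031-09-09 + 59 days = 2031-11-07. 2031-11-07 is a Friday, so no roll-forward applies.

2031-11-07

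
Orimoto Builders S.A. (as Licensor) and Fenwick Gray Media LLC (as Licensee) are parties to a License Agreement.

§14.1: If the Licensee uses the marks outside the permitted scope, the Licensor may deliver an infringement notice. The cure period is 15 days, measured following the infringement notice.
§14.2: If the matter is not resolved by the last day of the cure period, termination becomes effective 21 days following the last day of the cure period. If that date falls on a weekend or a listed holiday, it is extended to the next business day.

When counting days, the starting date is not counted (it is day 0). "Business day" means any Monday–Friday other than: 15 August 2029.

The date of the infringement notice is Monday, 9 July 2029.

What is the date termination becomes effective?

The last day of the cure period: 15 calendar days after 9 July 2029 is 24 July 2029.
The date termination becomes effective: 21 calendar days after 24 July 2029 is 14 August 2029. 14 August 2029 is a Tuesday and is not a listed holiday, so no roll-forward applies.

14 August 2029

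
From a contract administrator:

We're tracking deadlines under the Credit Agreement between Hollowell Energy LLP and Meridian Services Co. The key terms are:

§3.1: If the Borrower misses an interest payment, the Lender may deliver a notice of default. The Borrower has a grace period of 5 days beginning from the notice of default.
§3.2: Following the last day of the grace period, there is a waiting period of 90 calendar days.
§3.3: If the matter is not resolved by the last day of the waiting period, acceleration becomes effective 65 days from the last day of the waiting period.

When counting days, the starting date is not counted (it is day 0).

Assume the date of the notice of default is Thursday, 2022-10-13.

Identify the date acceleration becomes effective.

The last day of the grace period: 2022-10-13 + 5 days = 2022-10-18.
The last day of the waiting period: 90 calendar days after 2022-10-18 is 2023-01-16.
The date acceleration becomes effective: 2023-01-16 + 65 days = 2023-03-22.

2023-03-22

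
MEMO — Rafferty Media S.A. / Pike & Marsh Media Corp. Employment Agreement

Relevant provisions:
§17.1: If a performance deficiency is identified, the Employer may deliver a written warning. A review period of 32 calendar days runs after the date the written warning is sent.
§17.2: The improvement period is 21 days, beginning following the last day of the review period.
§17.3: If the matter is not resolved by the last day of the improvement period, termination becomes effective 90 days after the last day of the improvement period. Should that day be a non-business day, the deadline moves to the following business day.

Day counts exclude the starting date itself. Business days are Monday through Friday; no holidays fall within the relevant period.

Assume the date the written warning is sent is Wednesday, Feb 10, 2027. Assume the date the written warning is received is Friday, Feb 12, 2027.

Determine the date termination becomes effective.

The last day of the review period: 32 calendar days after Feb 10, 2027 is Mar 14, 2027.
Adding 21 calendar days to Mar 14, 2027 gives Apr 4, 2027, which is the last day of the improvement period.
The date termination becomes effective: Apr 4, 2027 + 90 days = Jul 3, 2027. That falls on a Saturday, so it rolls to the next business day, Monday, Jul 5, 2027.

Jul 5, 2027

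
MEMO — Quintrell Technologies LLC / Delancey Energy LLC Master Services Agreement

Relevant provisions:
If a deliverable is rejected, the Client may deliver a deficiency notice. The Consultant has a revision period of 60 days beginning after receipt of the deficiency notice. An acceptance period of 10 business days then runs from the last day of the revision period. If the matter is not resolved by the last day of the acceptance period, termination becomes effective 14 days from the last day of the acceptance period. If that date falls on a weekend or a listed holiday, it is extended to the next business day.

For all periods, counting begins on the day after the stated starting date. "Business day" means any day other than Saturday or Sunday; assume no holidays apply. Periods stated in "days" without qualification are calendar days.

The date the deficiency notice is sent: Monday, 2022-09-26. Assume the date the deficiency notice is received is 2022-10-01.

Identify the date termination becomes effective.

Adding 60 calendar days to 2022-10-01 gives 2022-11-30, which is the last day of the revision period.
The last day of the acceptance period: 10 business days after Wednesday, 2022-11-30, skipping weekends — Dec 1, Dec 2, Dec 5, Dec 6, Dec 7, Dec 8, Dec 9, Dec 12, Dec 13, Dec 14 — lands on Wednesday, 2022-12-14.
The date termination becomes effective: 2022-12-14 + 14 days = 2022-12-28. 2022-12-28 is a Wednesday, so no roll-forward applies.

2022-12-28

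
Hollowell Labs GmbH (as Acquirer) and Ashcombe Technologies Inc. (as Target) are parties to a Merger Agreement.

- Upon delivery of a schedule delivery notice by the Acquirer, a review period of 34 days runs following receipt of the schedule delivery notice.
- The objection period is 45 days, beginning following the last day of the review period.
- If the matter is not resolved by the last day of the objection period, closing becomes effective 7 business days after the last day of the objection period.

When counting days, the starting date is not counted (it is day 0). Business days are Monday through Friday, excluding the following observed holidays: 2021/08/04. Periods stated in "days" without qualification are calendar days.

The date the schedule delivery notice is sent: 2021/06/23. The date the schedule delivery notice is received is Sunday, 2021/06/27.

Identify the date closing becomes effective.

The last day of the review period: 2021/06/27 + 34 days = 2021/07/31.
Adding 45 calendar days to 2021/07/31 gives 2021/09/14, which is the last day of the objection period.
The date closing becomes effective: 7 business days after Tuesday, 2021/09/14, skipping weekends — Sep 15, Sep 16, Sep 17, Sep 20, Sep 21, Sep 22, Sep 23 — lands on Thursday, 2021/09/23.

2021/09/23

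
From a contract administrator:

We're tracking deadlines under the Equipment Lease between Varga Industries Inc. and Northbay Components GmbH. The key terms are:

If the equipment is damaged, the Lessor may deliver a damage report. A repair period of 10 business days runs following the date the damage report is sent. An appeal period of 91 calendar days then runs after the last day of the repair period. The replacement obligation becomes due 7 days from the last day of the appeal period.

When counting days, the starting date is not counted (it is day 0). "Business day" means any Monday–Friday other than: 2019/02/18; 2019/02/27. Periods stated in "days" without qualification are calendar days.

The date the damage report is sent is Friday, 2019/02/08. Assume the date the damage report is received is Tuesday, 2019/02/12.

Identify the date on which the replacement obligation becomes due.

The last day of the repair period: 10 business days after Friday, 2019/02/08, skipping weekends and the listed holiday on Feb 18 — Feb 11, Feb 12, Feb 13, Feb 14, Feb 15, Feb 19, Feb 20, Feb 21, Feb 22, Feb 25 — lands on Monday, 2019/02/25.
The last day of the appeal period: 91 calendar days after 2019/02/25 is 2019/05/27.
The date on which the replacement obligation becomes due: 2019/05/27 + 7 days = 2019/06/03.

2019/06/03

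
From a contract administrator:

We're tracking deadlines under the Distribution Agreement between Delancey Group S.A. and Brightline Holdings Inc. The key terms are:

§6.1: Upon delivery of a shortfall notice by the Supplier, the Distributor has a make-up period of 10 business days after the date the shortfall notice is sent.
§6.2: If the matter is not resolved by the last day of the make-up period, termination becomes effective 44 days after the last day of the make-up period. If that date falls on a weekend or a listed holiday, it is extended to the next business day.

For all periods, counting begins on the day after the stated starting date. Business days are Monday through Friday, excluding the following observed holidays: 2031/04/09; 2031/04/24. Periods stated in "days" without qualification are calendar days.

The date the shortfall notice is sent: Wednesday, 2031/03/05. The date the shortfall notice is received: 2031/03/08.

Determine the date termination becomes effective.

The last day of the make-up period: 10 business days after Wednesday, 2031/03/05, skipping weekends — Mar 6, Mar 7, Mar 10, Mar 11, Mar 12, Mar 13, Mar 14, Mar 17, Mar 18, Mar 19 — lands on Wednesday, 2031/03/19.
Adding 44 calendar days to 2031/03/19 gives 2031/05/02, which is the date termination becomes effective. 2031/05/02 is a Friday and is not a listed holiday, so no roll-forward applies.

2031/05/02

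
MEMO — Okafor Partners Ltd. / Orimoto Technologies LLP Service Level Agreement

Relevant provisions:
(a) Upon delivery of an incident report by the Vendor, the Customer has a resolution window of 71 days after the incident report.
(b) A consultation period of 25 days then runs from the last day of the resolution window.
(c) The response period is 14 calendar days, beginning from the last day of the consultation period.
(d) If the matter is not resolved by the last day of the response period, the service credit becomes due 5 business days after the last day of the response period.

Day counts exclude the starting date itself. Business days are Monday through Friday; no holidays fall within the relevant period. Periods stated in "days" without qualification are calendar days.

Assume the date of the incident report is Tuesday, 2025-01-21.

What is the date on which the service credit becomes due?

The last day of the resolution window: 2025-01-21 + 71 days = 2025-04-02.
The last day of the consultation period: 2025-04-02 + 25 days = 2025-04-27.
The last day of the response period: 2025-04-27 + 14 days = 2025-05-11.
The date on which the service credit becomes due: counting 5 business days from Sunday, 2025-05-11 (May 12, May 13, May 14, May 15, May 16, skipping weekends) reaches Friday, 2025-05-16.

2025-05-16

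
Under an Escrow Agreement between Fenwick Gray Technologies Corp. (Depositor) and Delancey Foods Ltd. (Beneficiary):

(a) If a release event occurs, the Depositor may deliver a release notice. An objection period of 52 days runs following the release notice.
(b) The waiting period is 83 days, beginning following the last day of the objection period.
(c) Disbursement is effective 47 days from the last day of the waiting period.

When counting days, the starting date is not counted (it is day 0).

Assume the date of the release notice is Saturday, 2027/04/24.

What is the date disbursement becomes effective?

2027/10/23

The last day of the objection period: 2027/04/24 + 52 days = 2027/06/15.
Adding 83 calendar days to 2027/06/15 gives 2027/09/06, which is the last day of the waiting period.
The date disbursement becomes effective: 47 calendar days after 2027/09/06 is 2027/10/23.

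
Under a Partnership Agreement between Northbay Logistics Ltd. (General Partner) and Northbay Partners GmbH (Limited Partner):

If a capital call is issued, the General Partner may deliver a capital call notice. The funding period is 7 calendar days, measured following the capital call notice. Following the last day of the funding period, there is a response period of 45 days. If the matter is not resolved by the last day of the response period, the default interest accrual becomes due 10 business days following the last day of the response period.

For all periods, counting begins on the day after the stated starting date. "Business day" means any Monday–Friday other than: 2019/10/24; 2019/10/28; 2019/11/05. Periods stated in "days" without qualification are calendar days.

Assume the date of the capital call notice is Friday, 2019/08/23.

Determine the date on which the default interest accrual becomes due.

2019/10/30

The last day of the funding period: 2019/08/23 + 7 days = 2019/08/30.
The last day of the response period: 2019/08/30 + 45 days = 2019/10/14.
The date on which the default interest accrual becomes due: 10 business days after Monday, 2019/10/14, skipping weekends and the listed holidays on Oct 24, Oct 28 — Oct 15, Oct 16, Oct 17, Oct 18, Oct 21, Oct 22, Oct 23, Oct 25, Oct 29, Oct 30 — lands on Wednesday, 2019/10/30.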